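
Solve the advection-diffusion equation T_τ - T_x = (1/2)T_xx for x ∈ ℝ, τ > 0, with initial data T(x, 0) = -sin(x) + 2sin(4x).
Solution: Moving frame: η = x + τ, σ = τ, T = u(η,σ), so T_τ = u_σ + u_η and T_xx = u_ηη.
Hence T_τ - T_x = u_σ and the PDE becomes the heat equation u_σ = (1/2)u_ηη on η ∈ ℝ.
Initial data: u(η,0) = T(η,0) = -sin(η) + 2sin(4η). Each mode sin(nη) decays as exp(-n²σ/2) on ℝ, so u(η,σ) = Σ c_n exp(-n²σ/2) sin(nη) with c_1=-1, c_4=2: u(η,σ) = 2exp(-8σ)sin(4η) - exp(-σ/2)sin(η).
Substituting back: T(x,τ) = u(x + τ, τ).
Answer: T(x, τ) = 2exp(-8τ)sin(4x + 4τ) - exp(-τ/2)sin(x + τ)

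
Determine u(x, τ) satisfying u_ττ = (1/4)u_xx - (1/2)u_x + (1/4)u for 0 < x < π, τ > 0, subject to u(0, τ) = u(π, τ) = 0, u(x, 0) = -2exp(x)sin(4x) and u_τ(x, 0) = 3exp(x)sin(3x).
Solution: Substitute u = exp(x)w, i.e. w = exp(-x)u.
By the product rule, u_x = exp(x)(w_x + w), u_xx = exp(x)(w_xx + 2w_x + w), u_ττ = exp(x)w_ττ.
Substituting into the PDE and dividing by exp(x): w_ττ = (1/4)(w_xx + 2w_x + w) - (1/2)(w_x + w) + (1/4)w.
The lower-order terms cancel, leaving the standard wave equation w_ττ = (1/4)w_xx.
Initial data for w: w(x,0) = exp(-x)u(x,0) = -2sin(4x); w_τ(x,0) = exp(-x)u_τ(x,0) = 3sin(3x). The boundary conditions carry over: w(0,τ) = w(π,τ) = 0.
Solve for w:
  Using separation of variables w = X(x)T(τ):
  Eigenfunctions: sin(nx), n = 1, 2, 3, ...
  General solution: w(x, τ) = Σ [A_n cos(n τ/2) + B_n sin(n τ/2)] sin(nx)
  From w(x,0) = -2sin(4x): A_4=-2. From w_τ(x,0) = 3sin(3x), using w_τ(x,0) = Σ ω_n B_n sin(nx) with ω_n = n/2: B_3 = 3/(3/2) = 2.
Hence w(x,τ) = 2sin(3x)sin(3τ/2) - 2sin(4x)cos(2τ).
Transform back: u(x,τ) = exp(x)w(x,τ).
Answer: u(x, τ) = 2exp(x)sin(3x)sin(3τ/2) - 2exp(x)sin(4x)cos(2τ)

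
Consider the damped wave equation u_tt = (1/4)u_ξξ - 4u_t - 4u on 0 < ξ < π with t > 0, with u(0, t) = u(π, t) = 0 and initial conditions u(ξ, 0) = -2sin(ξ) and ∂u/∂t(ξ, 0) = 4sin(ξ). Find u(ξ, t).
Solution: Substitute u = exp(-2t)w.
Then u_t = exp(-2t)(w_t - 2w), u_tt = exp(-2t)(w_tt - 4w_t + 4w), u_ξξ = exp(-2t)w_ξξ; substituting and dividing by exp(-2t), the lower-order terms cancel: w_tt = (1/4)w_ξξ (standard wave equation).
Data for w: w(ξ,0) = u(ξ,0) = -2sin(ξ); w_t(ξ,0) = u_t(ξ,0) + 2u(ξ,0) = 0. The boundary conditions carry over: w(0,t) = w(π,t) = 0.
Separating variables: w = Σ [A_n cos(ω_n t) + B_n sin(ω_n t)] sin(nξ), ω_n = n/2. From ICs: A_1=-2.
So w(ξ,t) = -2sin(ξ)cos(t/2), and u(ξ,t) = exp(-2t)w(ξ,t).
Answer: u(ξ, t) = -2exp(-2t)sin(ξ)cos(t/2)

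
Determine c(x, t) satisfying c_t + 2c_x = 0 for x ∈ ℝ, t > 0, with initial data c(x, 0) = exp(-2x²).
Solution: By characteristics (dx/dt = 2), c(x,t) = f(x - 2t) with f = c(·, 0).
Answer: c(x, t) = exp(-2(-2t + x)²)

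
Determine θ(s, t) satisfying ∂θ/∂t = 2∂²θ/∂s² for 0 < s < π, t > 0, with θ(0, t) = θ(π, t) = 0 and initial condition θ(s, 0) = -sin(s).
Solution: Separating variables: θ = Σ c_n exp(-2n²t) sin(ns). From θ(s,0) = -sin(s): c_1=-1.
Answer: θ(s, t) = -exp(-2t)sin(s)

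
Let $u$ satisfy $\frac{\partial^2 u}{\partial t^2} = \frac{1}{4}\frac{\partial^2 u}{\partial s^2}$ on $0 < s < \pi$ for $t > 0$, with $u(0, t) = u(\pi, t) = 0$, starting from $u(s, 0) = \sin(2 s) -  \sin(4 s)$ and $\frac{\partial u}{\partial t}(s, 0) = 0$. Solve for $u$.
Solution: Separating variables: $u = \sum [A_n \cos(\omega_n t) + B_n \sin(\omega_n t)] \sin(ns)$, $\omega_n = n/2$. From ICs: $A_2=1, A_4=-1$.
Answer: $u(s, t) = \sin(2 s) \cos(t) -  \sin(4 s) \cos(2 t)$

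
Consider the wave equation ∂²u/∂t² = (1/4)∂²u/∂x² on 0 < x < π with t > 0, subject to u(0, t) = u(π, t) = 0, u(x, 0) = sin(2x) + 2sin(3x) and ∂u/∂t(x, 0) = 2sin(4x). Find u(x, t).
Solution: Using separation of variables u = X(x)T(t):
Eigenfunctions: sin(nx), n = 1, 2, 3, ...
General solution: u(x, t) = Σ [A_n cos(n t/2) + B_n sin(n t/2)] sin(nx)
From u(x,0) = sin(2x) + 2sin(3x): A_2=1, A_3=2. From u_t(x,0) = 2sin(4x), using u_t(x,0) = Σ ω_n B_n sin(nx) with ω_n = n/2: B_4 = 2/2 = 1.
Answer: u(x, t) = sin(2t)sin(4x) + sin(2x)cos(t) + 2sin(3x)cos(3t/2)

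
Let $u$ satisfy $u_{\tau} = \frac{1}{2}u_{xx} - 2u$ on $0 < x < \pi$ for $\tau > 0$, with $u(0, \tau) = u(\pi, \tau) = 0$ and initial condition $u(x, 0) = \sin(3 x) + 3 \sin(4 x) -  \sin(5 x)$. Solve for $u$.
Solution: Substitute $u = e^{-2\tau}w$.
Then $u_{\tau} = e^{-2\tau}(w_{\tau} - 2w)$, $u_{xx} = e^{-2\tau}w_{xx}$; substituting and dividing by $e^{-2\tau}$, the lower-order terms cancel: $w_{\tau} = \frac{1}{2}w_{xx}$ (standard heat equation).
Data for $w$: $w(x,0) = u(x,0) = \sin(3 x) + 3 \sin(4 x) - \sin(5 x)$. The boundary conditions carry over: $w(0,\tau) = w(\pi,\tau) = 0$.
Separating variables: $w = \sum c_n e^{-n^2\tau/2} \sin(nx)$. From $w(x,0) = \sin(3 x) + 3 \sin(4 x) - \sin(5 x)$: $c_3=1, c_4=3, c_5=-1$.
So $w(x,\tau) = 3 e^{-8 \tau} \sin(4 x) + e^{-9 \tau/2} \sin(3 x) - e^{-25 \tau/2} \sin(5 x)$, and $u(x,\tau) = e^{-2\tau}w(x,\tau)$.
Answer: $u(x, \tau) = 3 e^{-10 \tau} \sin(4 x) + e^{-13 \tau/2} \sin(3 x) -  e^{-29 \tau/2} \sin(5 x)$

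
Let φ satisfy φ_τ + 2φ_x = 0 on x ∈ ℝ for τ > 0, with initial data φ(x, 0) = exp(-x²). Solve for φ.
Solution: By characteristics (dx/dτ = 2), φ(x,τ) = f(x - 2τ) with f = φ(·, 0).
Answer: φ(x, τ) = exp(-(x - 2τ)²)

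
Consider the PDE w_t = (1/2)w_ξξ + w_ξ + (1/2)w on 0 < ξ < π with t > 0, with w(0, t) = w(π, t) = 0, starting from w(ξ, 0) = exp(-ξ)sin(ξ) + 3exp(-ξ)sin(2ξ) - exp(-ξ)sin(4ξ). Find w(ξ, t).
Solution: Substitute w = exp(-ξ)u, i.e. u = exp(ξ)w.
By the product rule, w_ξ = exp(-ξ)(u_ξ - u), w_ξξ = exp(-ξ)(u_ξξ - 2u_ξ + u), w_t = exp(-ξ)u_t.
Substituting into the PDE and dividing by exp(-ξ): u_t = (1/2)(u_ξξ - 2u_ξ + u) + (u_ξ - u) + (1/2)u.
The lower-order terms cancel, leaving the standard heat equation u_t = (1/2)u_ξξ.
Initial data for u: u(ξ,0) = exp(ξ)w(ξ,0) = sin(ξ) + 3sin(2ξ) - sin(4ξ). The boundary conditions carry over: u(0,t) = u(π,t) = 0.
Solve for u:
  Using separation of variables u = X(ξ)T(t):
  Eigenfunctions: sin(nξ), n = 1, 2, 3, ...
  General solution: u(ξ, t) = Σ c_n sin(nξ) exp(-n² t/2)
  Matching u(ξ,0) = sin(ξ) + 3sin(2ξ) - sin(4ξ) term by term: c_1=1, c_2=3, c_4=-1.
Hence u(ξ,t) = 3exp(-2t)sin(2ξ) - exp(-8t)sin(4ξ) + exp(-t/2)sin(ξ).
Transform back: w(ξ,t) = exp(-ξ)u(ξ,t).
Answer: w(ξ, t) = 3exp(-2t)exp(-ξ)sin(2ξ) - exp(-8t)exp(-ξ)sin(4ξ) + exp(-t/2)exp(-ξ)sin(ξ)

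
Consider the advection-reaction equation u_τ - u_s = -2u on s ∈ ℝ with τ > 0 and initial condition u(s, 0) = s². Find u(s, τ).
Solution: Substitute u = exp(-2τ)w.
Then u_τ = exp(-2τ)(w_τ - 2w), u_s = exp(-2τ)w_s; substituting and dividing by exp(-2τ), the lower-order terms cancel: w_τ - w_s = 0 (standard advection equation).
Data for w: w(s,0) = u(s,0) = s².
By characteristics (ds/dτ = -1), w(s,τ) = f(s + τ) with f = w(·, 0).
So w(s,τ) = s² + 2sτ + τ², and u(s,τ) = exp(-2τ)w(s,τ).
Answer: u(s, τ) = s²exp(-2τ) + 2sτexp(-2τ) + τ²exp(-2τ)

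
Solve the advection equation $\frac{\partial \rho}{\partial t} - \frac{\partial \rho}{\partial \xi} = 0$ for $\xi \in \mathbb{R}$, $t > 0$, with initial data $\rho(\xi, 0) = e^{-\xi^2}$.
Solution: By method of characteristics (waves move left with speed 1):
Along characteristics $\xi + t =$ const, $\rho$ is constant, so $\rho(\xi,t) = f(\xi + t)$ with $f = \rho( \cdot , 0)$.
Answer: $\rho(\xi, t) = e^{-(\xi + t)^2}$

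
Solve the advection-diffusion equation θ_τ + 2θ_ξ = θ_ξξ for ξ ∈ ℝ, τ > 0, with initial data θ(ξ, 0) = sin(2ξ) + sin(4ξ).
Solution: Moving frame: η = ξ - 2τ, σ = τ, θ = u(η,σ), so θ_τ = u_σ - 2u_η and θ_ξξ = u_ηη.
Hence θ_τ + 2θ_ξ = u_σ and the PDE becomes the heat equation u_σ = u_ηη on η ∈ ℝ.
Initial data: u(η,0) = θ(η,0) = sin(2η) + sin(4η). Each mode sin(nη) decays as exp(-n²σ) on ℝ, so u(η,σ) = Σ c_n exp(-n²σ) sin(nη) with c_2=1, c_4=1: u(η,σ) = exp(-4σ)sin(2η) + exp(-16σ)sin(4η).
Substituting back: θ(ξ,τ) = u(ξ - 2τ, τ).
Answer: θ(ξ, τ) = exp(-4τ)sin(2ξ - 4τ) + exp(-16τ)sin(4ξ - 8τ)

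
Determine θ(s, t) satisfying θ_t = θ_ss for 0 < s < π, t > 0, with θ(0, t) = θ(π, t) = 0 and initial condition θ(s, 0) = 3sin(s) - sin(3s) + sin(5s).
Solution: Separating variables: θ = Σ c_n exp(-n²t) sin(ns). From θ(s,0) = 3sin(s) - sin(3s) + sin(5s): c_1=3, c_3=-1, c_5=1.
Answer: θ(s, t) = 3exp(-t)sin(s) - exp(-9t)sin(3s) + exp(-25t)sin(5s)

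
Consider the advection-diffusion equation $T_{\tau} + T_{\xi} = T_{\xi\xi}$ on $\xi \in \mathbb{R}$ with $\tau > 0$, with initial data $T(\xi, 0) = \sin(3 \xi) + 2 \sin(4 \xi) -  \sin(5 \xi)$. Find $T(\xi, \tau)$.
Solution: Moving frame: $\eta = \xi - \tau$, $\sigma = \tau$, $T = u(\eta,\sigma)$, so $T_{\tau} = u_{\sigma} - u_{\eta}$ and $T_{\xi\xi} = u_{\eta\eta}$.
Hence $T_{\tau} + T_{\xi} = u_{\sigma}$ and the PDE becomes the heat equation $u_{\sigma} = u_{\eta\eta}$ on $\eta \in \mathbb{R}$.
Initial data: $u(\eta,0) = T(\eta,0) = \sin(3 \eta) + 2 \sin(4 \eta) - \sin(5 \eta)$. Each mode $\sin(n\eta)$ decays as $e^{-n^2\sigma}$ on $\mathbb{R}$, so $u(\eta,\sigma) = \sum c_n e^{-n^2\sigma} \sin(n\eta)$ with $c_3=1, c_4=2, c_5=-1$: $u(\eta,\sigma) = e^{-9 \sigma} \sin(3 \eta) + 2 e^{-16 \sigma} \sin(4 \eta) - e^{-25 \sigma} \sin(5 \eta)$.
Substituting back: $T(\xi,\tau) = u(\xi - \tau, \tau)$.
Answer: $T(\xi, \tau) = - e^{-9 \tau} \sin(3 \tau - 3 \xi) - 2 e^{-16 \tau} \sin(4 \tau - 4 \xi) + e^{-25 \tau} \sin(5 \tau - 5 \xi)$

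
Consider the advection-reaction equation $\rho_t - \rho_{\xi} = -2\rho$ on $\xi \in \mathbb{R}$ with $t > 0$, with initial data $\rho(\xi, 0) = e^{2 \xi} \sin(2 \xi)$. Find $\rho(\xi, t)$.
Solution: Substitute $\rho = e^{2\xi}u$.
Then $\rho_{\xi} = e^{2\xi}(u_{\xi} + 2u)$, $\rho_t = e^{2\xi}u_t$; substituting and dividing by $e^{2\xi}$, the lower-order terms cancel: $u_t - u_{\xi} = 0$ (standard advection equation).
Data for $u$: $u(\xi,0) = e^{-2\xi}\rho(\xi,0) = \sin(2 \xi)$.
By characteristics ($d\xi/dt = -1$), $u(\xi,t) = f(\xi + t)$ with $f = u( \cdot , 0)$.
So $u(\xi,t) = \sin(2 t + 2 \xi)$, and $\rho(\xi,t) = e^{2\xi}u(\xi,t)$.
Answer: $\rho(\xi, t) = e^{2 \xi} \sin(2 \xi + 2 t)$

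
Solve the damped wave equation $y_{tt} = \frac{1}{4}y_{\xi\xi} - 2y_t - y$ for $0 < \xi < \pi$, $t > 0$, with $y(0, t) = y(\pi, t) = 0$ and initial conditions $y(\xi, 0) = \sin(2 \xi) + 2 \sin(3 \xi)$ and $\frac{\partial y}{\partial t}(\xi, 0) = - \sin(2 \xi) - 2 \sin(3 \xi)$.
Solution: Substitute $y = e^{-t}u$, i.e. $u = e^{t}y$.
By the product rule, $y_t = e^{-t}(u_t - u)$, $y_{tt} = e^{-t}(u_{tt} - 2u_t + u)$, $y_{\xi\xi} = e^{-t}u_{\xi\xi}$.
Substituting into the PDE and dividing by $e^{-t}$: $u_{tt} - 2u_t + u = \frac{1}{4}u_{\xi\xi} - 2(u_t - u) - u$.
The lower-order terms cancel, leaving the standard wave equation $u_{tt} = \frac{1}{4}u_{\xi\xi}$.
Initial data for $u$: $u(\xi,0) = y(\xi,0) = \sin(2 \xi) + 2 \sin(3 \xi)$; $u_t(\xi,0) = y_t(\xi,0) + y(\xi,0) = 0$. The boundary conditions carry over: $u(0,t) = u(\pi,t) = 0$.
Solve for $u$:
  Using separation of variables $u = X(\xi)T(t)$:
  Eigenfunctions: $\sin(n\xi)$, $n = 1, 2, 3, \ldots$
  General solution: $u(\xi, t) = \sum [A_n \cos(n t/2) + B_n \sin(n t/2)] \sin(n\xi)$
  From $u(\xi,0) = \sin(2 \xi) + 2 \sin(3 \xi)$: $A_2=1, A_3=2$. From $u_t(\xi,0) = 0$: all $B_n = 0$.
Hence $u(\xi,t) = \sin(2 \xi) \cos(t) + 2 \sin(3 \xi) \cos(3 t/2)$.
Transform back: $y(\xi,t) = e^{-t}u(\xi,t)$.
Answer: $y(\xi, t) = e^{-t} \sin(2 \xi) \cos(t) + 2 e^{-t} \sin(3 \xi) \cos(3 t/2)$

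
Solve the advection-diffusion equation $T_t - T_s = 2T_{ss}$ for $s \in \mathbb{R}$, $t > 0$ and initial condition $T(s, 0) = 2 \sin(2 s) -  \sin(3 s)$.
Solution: Change to a moving frame: let $\eta = s + t$, $\sigma = t$ and write $T(s,t) = u(\eta,\sigma)$.
By the chain rule $T_t = u_{\sigma} + u_{\eta}$, $T_s = u_{\eta}$, $T_{ss} = u_{\eta\eta}$.
Then $T_t - T_s = u_{\sigma}$: the advection term cancels and the PDE becomes the heat equation $u_{\sigma} = 2u_{\eta\eta}$ on $\eta \in \mathbb{R}$.
Initial data: $u(\eta,0) = T(\eta,0) = 2 \sin(2 \eta) - \sin(3 \eta)$.
On $\eta \in \mathbb{R}$ each mode satisfies $(\sin(n\eta))'' = -n^2 \sin(n\eta)$, so $e^{-2n^2\sigma} \sin(n\eta)$ solves the heat equation; by superposition $u(\eta,\sigma) = \sum c_n e^{-2n^2\sigma} \sin(n\eta)$.
Reading off the coefficients: $c_2=2, c_3=-1$, so $u(\eta,\sigma) = 2 e^{-8 \sigma} \sin(2 \eta) - e^{-18 \sigma} \sin(3 \eta)$.
Substituting back $\eta = s + t$, $\sigma = t$: $T(s,t) = u(s + t, t)$.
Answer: $T(s, t) = 2 e^{-8 t} \sin(2 s + 2 t) -  e^{-18 t} \sin(3 s + 3 t)$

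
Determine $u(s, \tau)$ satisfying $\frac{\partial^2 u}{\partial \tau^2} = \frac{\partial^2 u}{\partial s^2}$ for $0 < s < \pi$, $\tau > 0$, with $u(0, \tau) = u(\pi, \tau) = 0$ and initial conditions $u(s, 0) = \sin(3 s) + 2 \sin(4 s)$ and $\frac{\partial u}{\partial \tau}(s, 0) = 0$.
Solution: Using separation of variables $u = X(s)T(\tau)$:
Eigenfunctions: $\sin(ns)$, $n = 1, 2, 3, \ldots$
General solution: $u(s, \tau) = \sum [A_n \cos(n \tau) + B_n \sin(n \tau)] \sin(ns)$
From $u(s,0) = \sin(3 s) + 2 \sin(4 s)$: $A_3=1, A_4=2$. From $u_{\tau}(s,0) = 0$: all $B_n = 0$.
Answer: $u(s, \tau) = \sin(3 s) \cos(3 \tau) + 2 \sin(4 s) \cos(4 \tau)$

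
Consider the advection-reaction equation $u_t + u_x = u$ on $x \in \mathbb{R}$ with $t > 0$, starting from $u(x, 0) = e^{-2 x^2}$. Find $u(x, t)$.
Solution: Substitute $u = e^{t}w$, i.e. $w = e^{-t}u$.
By the product rule, $u_t = e^{t}(w_t + w)$, $u_x = e^{t}w_x$.
Substituting into the PDE and dividing by $e^{t}$: $w_t + w + w_x = w$.
The lower-order terms cancel, leaving the standard advection equation $w_t + w_x = 0$.
Initial data for $w$: $w(x,0) = u(x,0) = e^{-2 x^2}$.
Solve for $w$:
  By method of characteristics (waves move right with speed 1):
  Along characteristics $x - t =$ const, $w$ is constant, so $w(x,t) = f(x - t)$ with $f = w( \cdot , 0)$.
Hence $w(x,t) = e^{-2 (-t + x)^2}$.
Transform back: $u(x,t) = e^{t}w(x,t)$.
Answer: $u(x, t) = e^{t} e^{-2 (-t + x)^2}$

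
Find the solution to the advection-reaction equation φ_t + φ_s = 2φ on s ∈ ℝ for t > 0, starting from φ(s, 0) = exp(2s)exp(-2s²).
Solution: Substitute φ = exp(2s)u, i.e. u = exp(-2s)φ.
By the product rule, φ_s = exp(2s)(u_s + 2u), φ_t = exp(2s)u_t.
Substituting into the PDE and dividing by exp(2s): u_t + (u_s + 2u) = 2u.
The lower-order terms cancel, leaving the standard advection equation u_t + u_s = 0.
Initial data for u: u(s,0) = exp(-2s)φ(s,0) = exp(-2s²).
Solve for u:
  By method of characteristics (waves move right with speed 1):
  Along characteristics s - t = const, u is constant, so u(s,t) = f(s - t) with f = u(·, 0).
Hence u(s,t) = exp(-2(s - t)²).
Transform back: φ(s,t) = exp(2s)u(s,t).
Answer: φ(s, t) = exp(2s)exp(-2(s - t)²)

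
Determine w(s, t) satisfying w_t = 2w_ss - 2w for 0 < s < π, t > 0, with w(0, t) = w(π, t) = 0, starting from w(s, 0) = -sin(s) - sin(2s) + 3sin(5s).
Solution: Substitute w = exp(-2t)u.
Then w_t = exp(-2t)(u_t - 2u), w_ss = exp(-2t)u_ss; substituting and dividing by exp(-2t), the lower-order terms cancel: u_t = 2u_ss (standard heat equation).
Data for u: u(s,0) = w(s,0) = -sin(s) - sin(2s) + 3sin(5s). The boundary conditions carry over: u(0,t) = u(π,t) = 0.
Separating variables: u = Σ c_n exp(-2n²t) sin(ns). From u(s,0) = -sin(s) - sin(2s) + 3sin(5s): c_1=-1, c_2=-1, c_5=3.
So u(s,t) = -exp(-2t)sin(s) - exp(-8t)sin(2s) + 3exp(-50t)sin(5s), and w(s,t) = exp(-2t)u(s,t).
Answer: w(s, t) = -exp(-4t)sin(s) - exp(-10t)sin(2s) + 3exp(-52t)sin(5s)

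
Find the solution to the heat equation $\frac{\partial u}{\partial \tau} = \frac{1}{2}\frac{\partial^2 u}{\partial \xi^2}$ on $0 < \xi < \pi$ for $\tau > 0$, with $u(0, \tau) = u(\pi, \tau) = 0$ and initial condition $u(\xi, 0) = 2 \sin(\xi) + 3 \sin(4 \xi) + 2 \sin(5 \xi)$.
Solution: Using separation of variables $u = X(\xi)T(\tau)$:
Eigenfunctions: $\sin(n\xi)$, $n = 1, 2, 3, \ldots$
General solution: $u(\xi, \tau) = \sum c_n \sin(n\xi) e^{-n^2 \tau/2}$
Matching $u(\xi,0) = 2 \sin(\xi) + 3 \sin(4 \xi) + 2 \sin(5 \xi)$ term by term: $c_1=2, c_4=3, c_5=2$.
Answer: $u(\xi, \tau) = 3 e^{-8 \tau} \sin(4 \xi) + 2 e^{-\tau/2} \sin(\xi) + 2 e^{-25 \tau/2} \sin(5 \xi)$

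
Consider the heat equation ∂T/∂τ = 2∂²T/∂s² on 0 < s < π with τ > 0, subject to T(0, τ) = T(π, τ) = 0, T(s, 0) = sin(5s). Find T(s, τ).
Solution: Using separation of variables T = X(s)G(τ):
Eigenfunctions: sin(ns), n = 1, 2, 3, ...
General solution: T(s, τ) = Σ c_n sin(ns) exp(-2n² τ)
Matching T(s,0) = sin(5s) term by term: c_5=1.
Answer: T(s, τ) = exp(-50τ)sin(5s)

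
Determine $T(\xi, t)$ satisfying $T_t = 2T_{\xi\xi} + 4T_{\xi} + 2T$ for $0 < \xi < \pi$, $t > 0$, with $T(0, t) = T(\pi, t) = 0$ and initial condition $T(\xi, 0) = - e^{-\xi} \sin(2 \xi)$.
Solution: Substitute $T = e^{-\xi}u$.
Then $T_{\xi} = e^{-\xi}(u_{\xi} - u)$, $T_{\xi\xi} = e^{-\xi}(u_{\xi\xi} - 2u_{\xi} + u)$, $T_t = e^{-\xi}u_t$; substituting and dividing by $e^{-\xi}$, the lower-order terms cancel: $u_t = 2u_{\xi\xi}$ (standard heat equation).
Data for $u$: $u(\xi,0) = e^{\xi}T(\xi,0) = - \sin(2 \xi)$. The boundary conditions carry over: $u(0,t) = u(\pi,t) = 0$.
Separating variables: $u = \sum c_n e^{-2n^2t} \sin(n\xi)$. From $u(\xi,0) = - \sin(2 \xi)$: $c_2=-1$.
So $u(\xi,t) = - e^{-8 t} \sin(2 \xi)$, and $T(\xi,t) = e^{-\xi}u(\xi,t)$.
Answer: $T(\xi, t) = - e^{-\xi} e^{-8 t} \sin(2 \xi)$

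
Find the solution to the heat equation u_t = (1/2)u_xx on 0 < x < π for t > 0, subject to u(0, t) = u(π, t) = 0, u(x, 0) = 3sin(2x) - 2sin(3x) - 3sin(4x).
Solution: Using separation of variables u = X(x)T(t):
Eigenfunctions: sin(nx), n = 1, 2, 3, ...
General solution: u(x, t) = Σ c_n sin(nx) exp(-n² t/2)
Matching u(x,0) = 3sin(2x) - 2sin(3x) - 3sin(4x) term by term: c_2=3, c_3=-2, c_4=-3.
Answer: u(x, t) = 3exp(-2t)sin(2x) - 3exp(-8t)sin(4x) - 2exp(-9t/2)sin(3x)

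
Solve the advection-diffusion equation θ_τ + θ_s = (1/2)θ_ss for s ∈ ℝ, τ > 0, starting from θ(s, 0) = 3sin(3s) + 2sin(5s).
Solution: Change to a moving frame: let η = s - τ, σ = τ and write θ(s,τ) = u(η,σ).
By the chain rule θ_τ = u_σ - u_η, θ_s = u_η, θ_ss = u_ηη.
Then θ_τ + θ_s = u_σ: the advection term cancels and the PDE becomes the heat equation u_σ = (1/2)u_ηη on η ∈ ℝ.
Initial data: u(η,0) = θ(η,0) = 3sin(3η) + 2sin(5η).
On η ∈ ℝ each mode satisfies (sin(nη))″ = -n² sin(nη), so exp(-n²σ/2) sin(nη) solves the heat equation; by superposition u(η,σ) = Σ c_n exp(-n²σ/2) sin(nη).
Reading off the coefficients: c_3=3, c_5=2, so u(η,σ) = 3exp(-9σ/2)sin(3η) + 2exp(-25σ/2)sin(5η).
Substituting back η = s - τ, σ = τ: θ(s,τ) = u(s - τ, τ).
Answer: θ(s, τ) = 3exp(-9τ/2)sin(3s - 3τ) + 2exp(-25τ/2)sin(5s - 5τ)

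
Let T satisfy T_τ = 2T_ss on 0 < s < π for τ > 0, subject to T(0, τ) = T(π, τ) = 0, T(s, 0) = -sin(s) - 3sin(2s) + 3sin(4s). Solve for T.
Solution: Separating variables: T = Σ c_n exp(-2n²τ) sin(ns). From T(s,0) = -sin(s) - 3sin(2s) + 3sin(4s): c_1=-1, c_2=-3, c_4=3.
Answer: T(s, τ) = -exp(-2τ)sin(s) - 3exp(-8τ)sin(2s) + 3exp(-32τ)sin(4s)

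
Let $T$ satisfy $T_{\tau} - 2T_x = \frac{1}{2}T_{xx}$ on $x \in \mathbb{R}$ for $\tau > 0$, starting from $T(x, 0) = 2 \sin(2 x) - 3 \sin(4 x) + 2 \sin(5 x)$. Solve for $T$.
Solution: Change to a moving frame: let $\eta = x + 2\tau$, $\sigma = \tau$ and write $T(x,\tau) = u(\eta,\sigma)$.
By the chain rule $T_{\tau} = u_{\sigma} + 2u_{\eta}$, $T_x = u_{\eta}$, $T_{xx} = u_{\eta\eta}$.
Then $T_{\tau} - 2T_x = u_{\sigma}$: the advection term cancels and the PDE becomes the heat equation $u_{\sigma} = \frac{1}{2}u_{\eta\eta}$ on $\eta \in \mathbb{R}$.
Initial data: $u(\eta,0) = T(\eta,0) = 2 \sin(2 \eta) - 3 \sin(4 \eta) + 2 \sin(5 \eta)$.
On $\eta \in \mathbb{R}$ each mode satisfies $(\sin(n\eta))'' = -n^2 \sin(n\eta)$, so $e^{-n^2\sigma/2} \sin(n\eta)$ solves the heat equation; by superposition $u(\eta,\sigma) = \sum c_n e^{-n^2\sigma/2} \sin(n\eta)$.
Reading off the coefficients: $c_2=2, c_4=-3, c_5=2$, so $u(\eta,\sigma) = 2 e^{-2 \sigma} \sin(2 \eta) - 3 e^{-8 \sigma} \sin(4 \eta) + 2 e^{-25 \sigma/2} \sin(5 \eta)$.
Substituting back $\eta = x + 2\tau$, $\sigma = \tau$: $T(x,\tau) = u(x + 2\tau, \tau)$.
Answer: $T(x, \tau) = 2 e^{-2 \tau} \sin(4 \tau + 2 x) - 3 e^{-8 \tau} \sin(8 \tau + 4 x) + 2 e^{-25 \tau/2} \sin(10 \tau + 5 x)$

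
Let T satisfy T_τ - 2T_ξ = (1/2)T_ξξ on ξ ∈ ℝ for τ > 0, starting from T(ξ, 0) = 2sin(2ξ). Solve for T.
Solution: Moving frame: η = ξ + 2τ, σ = τ, T = u(η,σ), so T_τ = u_σ + 2u_η and T_ξξ = u_ηη.
Hence T_τ - 2T_ξ = u_σ and the PDE becomes the heat equation u_σ = (1/2)u_ηη on η ∈ ℝ.
Initial data: u(η,0) = T(η,0) = 2sin(2η). Each mode sin(nη) decays as exp(-n²σ/2) on ℝ, so u(η,σ) = Σ c_n exp(-n²σ/2) sin(nη) with c_2=2: u(η,σ) = 2exp(-2σ)sin(2η).
Substituting back: T(ξ,τ) = u(ξ + 2τ, τ).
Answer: T(ξ, τ) = 2exp(-2τ)sin(2ξ + 4τ)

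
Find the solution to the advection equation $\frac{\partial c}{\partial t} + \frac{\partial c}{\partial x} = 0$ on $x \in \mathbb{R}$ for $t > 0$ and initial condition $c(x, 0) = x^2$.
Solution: By method of characteristics (waves move right with speed 1):
Along characteristics $x - t =$ const, $c$ is constant, so $c(x,t) = f(x - t)$ with $f = c( \cdot , 0)$.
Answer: $c(x, t) = t^2 - 2 t x + x^2$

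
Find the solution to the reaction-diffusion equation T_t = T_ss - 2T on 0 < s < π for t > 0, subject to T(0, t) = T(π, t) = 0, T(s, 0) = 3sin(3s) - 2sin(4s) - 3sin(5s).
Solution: Substitute T = exp(-2t)u, i.e. u = exp(2t)T.
By the product rule, T_t = exp(-2t)(u_t - 2u), T_ss = exp(-2t)u_ss.
Substituting into the PDE and dividing by exp(-2t): u_t - 2u = u_ss - 2u.
The lower-order terms cancel, leaving the standard heat equation u_t = u_ss.
Initial data for u: u(s,0) = T(s,0) = 3sin(3s) - 2sin(4s) - 3sin(5s). The boundary conditions carry over: u(0,t) = u(π,t) = 0.
Solve for u:
  Using separation of variables u = X(s)G(t):
  Eigenfunctions: sin(ns), n = 1, 2, 3, ...
  General solution: u(s, t) = Σ c_n sin(ns) exp(-n² t)
  Matching u(s,0) = 3sin(3s) - 2sin(4s) - 3sin(5s) term by term: c_3=3, c_4=-2, c_5=-3.
Hence u(s,t) = 3exp(-9t)sin(3s) - 2exp(-16t)sin(4s) - 3exp(-25t)sin(5s).
Transform back: T(s,t) = exp(-2t)u(s,t).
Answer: T(s, t) = 3exp(-11t)sin(3s) - 2exp(-18t)sin(4s) - 3exp(-27t)sin(5s)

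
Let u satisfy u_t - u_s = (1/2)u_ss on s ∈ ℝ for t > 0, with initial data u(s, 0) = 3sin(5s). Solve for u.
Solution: Moving frame: η = s + t, σ = t, u = w(η,σ), so u_t = w_σ + w_η and u_ss = w_ηη.
Hence u_t - u_s = w_σ and the PDE becomes the heat equation w_σ = (1/2)w_ηη on η ∈ ℝ.
Initial data: w(η,0) = u(η,0) = 3sin(5η). Each mode sin(nη) decays as exp(-n²σ/2) on ℝ, so w(η,σ) = Σ c_n exp(-n²σ/2) sin(nη) with c_5=3: w(η,σ) = 3exp(-25σ/2)sin(5η).
Substituting back: u(s,t) = w(s + t, t).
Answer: u(s, t) = 3exp(-25t/2)sin(5s + 5t)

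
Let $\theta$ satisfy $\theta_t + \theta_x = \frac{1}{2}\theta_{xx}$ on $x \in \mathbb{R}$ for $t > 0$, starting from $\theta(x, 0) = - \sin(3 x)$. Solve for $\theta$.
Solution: Moving frame: $\eta = x - t$, $\sigma = t$, $\theta = u(\eta,\sigma)$, so $\theta_t = u_{\sigma} - u_{\eta}$ and $\theta_{xx} = u_{\eta\eta}$.
Hence $\theta_t + \theta_x = u_{\sigma}$ and the PDE becomes the heat equation $u_{\sigma} = \frac{1}{2}u_{\eta\eta}$ on $\eta \in \mathbb{R}$.
Initial data: $u(\eta,0) = \theta(\eta,0) = - \sin(3 \eta)$. Each mode $\sin(n\eta)$ decays as $e^{-n^2\sigma/2}$ on $\mathbb{R}$, so $u(\eta,\sigma) = \sum c_n e^{-n^2\sigma/2} \sin(n\eta)$ with $c_3=-1$: $u(\eta,\sigma) = - e^{-9 \sigma/2} \sin(3 \eta)$.
Substituting back: $\theta(x,t) = u(x - t, t)$.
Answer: $\theta(x, t) = e^{-9 t/2} \sin(3 t - 3 x)$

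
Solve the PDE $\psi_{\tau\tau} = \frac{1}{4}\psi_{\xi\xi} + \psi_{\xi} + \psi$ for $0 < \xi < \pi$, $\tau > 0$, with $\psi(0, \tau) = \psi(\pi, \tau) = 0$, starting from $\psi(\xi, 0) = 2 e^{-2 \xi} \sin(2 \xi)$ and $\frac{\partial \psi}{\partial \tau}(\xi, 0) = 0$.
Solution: Substitute $\psi = e^{-2\xi}u$, i.e. $u = e^{2\xi}\psi$.
By the product rule, $\psi_{\xi} = e^{-2\xi}(u_{\xi} - 2u)$, $\psi_{\xi\xi} = e^{-2\xi}(u_{\xi\xi} - 4u_{\xi} + 4u)$, $\psi_{\tau\tau} = e^{-2\xi}u_{\tau\tau}$.
Substituting into the PDE and dividing by $e^{-2\xi}$: $u_{\tau\tau} = \frac{1}{4}(u_{\xi\xi} - 4u_{\xi} + 4u) + (u_{\xi} - 2u) + u$.
The lower-order terms cancel, leaving the standard wave equation $u_{\tau\tau} = \frac{1}{4}u_{\xi\xi}$.
Initial data for $u$: $u(\xi,0) = e^{2\xi}\psi(\xi,0) = 2 \sin(2 \xi)$; $u_{\tau}(\xi,0) = e^{2\xi}\psi_{\tau}(\xi,0) = 0$. The boundary conditions carry over: $u(0,\tau) = u(\pi,\tau) = 0$.
Solve for $u$:
  Using separation of variables $u = X(\xi)T(\tau)$:
  Eigenfunctions: $\sin(n\xi)$, $n = 1, 2, 3, \ldots$
  General solution: $u(\xi, \tau) = \sum [A_n \cos(n \tau/2) + B_n \sin(n \tau/2)] \sin(n\xi)$
  From $u(\xi,0) = 2 \sin(2 \xi)$: $A_2=2$. From $u_{\tau}(\xi,0) = 0$: all $B_n = 0$.
Hence $u(\xi,\tau) = 2 \sin(2 \xi) \cos(\tau)$.
Transform back: $\psi(\xi,\tau) = e^{-2\xi}u(\xi,\tau)$.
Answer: $\psi(\xi, \tau) = 2 e^{-2 \xi} \sin(2 \xi) \cos(\tau)$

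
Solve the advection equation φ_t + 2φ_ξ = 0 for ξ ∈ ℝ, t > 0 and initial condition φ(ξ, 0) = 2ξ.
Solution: By characteristics (dξ/dt = 2), φ(ξ,t) = f(ξ - 2t) with f = φ(·, 0).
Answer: φ(ξ, t) = -4t + 2ξ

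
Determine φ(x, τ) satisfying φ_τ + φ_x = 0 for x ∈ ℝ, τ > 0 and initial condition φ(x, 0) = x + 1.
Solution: By method of characteristics (waves move right with speed 1):
Along characteristics x - τ = const, φ is constant, so φ(x,τ) = f(x - τ) with f = φ(·, 0).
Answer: φ(x, τ) = x - τ + 1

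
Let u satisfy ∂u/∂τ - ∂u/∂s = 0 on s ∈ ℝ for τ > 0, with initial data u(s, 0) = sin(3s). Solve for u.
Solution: By method of characteristics (waves move left with speed 1):
Along characteristics s + τ = const, u is constant, so u(s,τ) = f(s + τ) with f = u(·, 0).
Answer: u(s, τ) = sin(3s + 3τ)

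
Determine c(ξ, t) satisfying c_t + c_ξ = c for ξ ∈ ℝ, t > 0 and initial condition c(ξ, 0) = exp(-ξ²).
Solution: Substitute c = exp(t)u.
Then c_t = exp(t)(u_t + u), c_ξ = exp(t)u_ξ; substituting and dividing by exp(t), the lower-order terms cancel: u_t + u_ξ = 0 (standard advection equation).
Data for u: u(ξ,0) = c(ξ,0) = exp(-ξ²).
By characteristics (dξ/dt = 1), u(ξ,t) = f(ξ - t) with f = u(·, 0).
So u(ξ,t) = exp(-(-t + ξ)²), and c(ξ,t) = exp(t)u(ξ,t).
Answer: c(ξ, t) = exp(t)exp(-(-t + ξ)²)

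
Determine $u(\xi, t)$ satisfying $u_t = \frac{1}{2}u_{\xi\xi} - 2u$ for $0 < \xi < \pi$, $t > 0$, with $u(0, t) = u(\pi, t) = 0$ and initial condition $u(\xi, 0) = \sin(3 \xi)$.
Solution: Substitute $u = e^{-2t}w$, i.e. $w = e^{2t}u$.
By the product rule, $u_t = e^{-2t}(w_t - 2w)$, $u_{\xi\xi} = e^{-2t}w_{\xi\xi}$.
Substituting into the PDE and dividing by $e^{-2t}$: $w_t - 2w = \frac{1}{2}w_{\xi\xi} - 2w$.
The lower-order terms cancel, leaving the standard heat equation $w_t = \frac{1}{2}w_{\xi\xi}$.
Initial data for $w$: $w(\xi,0) = u(\xi,0) = \sin(3 \xi)$. The boundary conditions carry over: $w(0,t) = w(\pi,t) = 0$.
Solve for $w$:
  Using separation of variables $w = X(\xi)T(t)$:
  Eigenfunctions: $\sin(n\xi)$, $n = 1, 2, 3, \ldots$
  General solution: $w(\xi, t) = \sum c_n \sin(n\xi) e^{-n^2 t/2}$
  Matching $w(\xi,0) = \sin(3 \xi)$ term by term: $c_3=1$.
Hence $w(\xi,t) = e^{-9 t/2} \sin(3 \xi)$.
Transform back: $u(\xi,t) = e^{-2t}w(\xi,t)$.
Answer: $u(\xi, t) = e^{-13 t/2} \sin(3 \xi)$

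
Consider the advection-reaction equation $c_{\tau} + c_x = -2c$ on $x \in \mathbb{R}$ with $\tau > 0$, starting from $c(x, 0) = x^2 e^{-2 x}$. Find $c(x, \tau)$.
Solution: Substitute $c = e^{-2x}u$, i.e. $u = e^{2x}c$.
By the product rule, $c_x = e^{-2x}(u_x - 2u)$, $c_{\tau} = e^{-2x}u_{\tau}$.
Substituting into the PDE and dividing by $e^{-2x}$: $u_{\tau} + (u_x - 2u) = -2u$.
The lower-order terms cancel, leaving the standard advection equation $u_{\tau} + u_x = 0$.
Initial data for $u$: $u(x,0) = e^{2x}c(x,0) = x^2$.
Solve for $u$:
  By method of characteristics (waves move right with speed 1):
  Along characteristics $x - \tau =$ const, $u$ is constant, so $u(x,\tau) = f(x - \tau)$ with $f = u( \cdot , 0)$.
Hence $u(x,\tau) = x^2 - 2 x \tau + \tau^2$.
Transform back: $c(x,\tau) = e^{-2x}u(x,\tau)$.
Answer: $c(x, \tau) = \tau^2 e^{-2 x} - 2 \tau x e^{-2 x} + x^2 e^{-2 x}$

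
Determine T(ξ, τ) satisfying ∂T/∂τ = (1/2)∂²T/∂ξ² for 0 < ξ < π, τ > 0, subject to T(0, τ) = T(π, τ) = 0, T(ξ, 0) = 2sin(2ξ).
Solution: Using separation of variables T = X(ξ)G(τ):
Eigenfunctions: sin(nξ), n = 1, 2, 3, ...
General solution: T(ξ, τ) = Σ c_n sin(nξ) exp(-n² τ/2)
Matching T(ξ,0) = 2sin(2ξ) term by term: c_2=2.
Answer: T(ξ, τ) = 2exp(-2τ)sin(2ξ)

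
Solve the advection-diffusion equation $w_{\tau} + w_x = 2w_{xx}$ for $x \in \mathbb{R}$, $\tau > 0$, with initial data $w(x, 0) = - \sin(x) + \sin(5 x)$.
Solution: Moving frame: $\eta = x - \tau$, $\sigma = \tau$, $w = u(\eta,\sigma)$, so $w_{\tau} = u_{\sigma} - u_{\eta}$ and $w_{xx} = u_{\eta\eta}$.
Hence $w_{\tau} + w_x = u_{\sigma}$ and the PDE becomes the heat equation $u_{\sigma} = 2u_{\eta\eta}$ on $\eta \in \mathbb{R}$.
Initial data: $u(\eta,0) = w(\eta,0) = - \sin(\eta) + \sin(5 \eta)$. Each mode $\sin(n\eta)$ decays as $e^{-2n^2\sigma}$ on $\mathbb{R}$, so $u(\eta,\sigma) = \sum c_n e^{-2n^2\sigma} \sin(n\eta)$ with $c_1=-1, c_5=1$: $u(\eta,\sigma) = - e^{-2 \sigma} \sin(\eta) + e^{-50 \sigma} \sin(5 \eta)$.
Substituting back: $w(x,\tau) = u(x - \tau, \tau)$.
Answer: $w(x, \tau) = e^{-2 \tau} \sin(\tau - x) -  e^{-50 \tau} \sin(5 \tau - 5 x)$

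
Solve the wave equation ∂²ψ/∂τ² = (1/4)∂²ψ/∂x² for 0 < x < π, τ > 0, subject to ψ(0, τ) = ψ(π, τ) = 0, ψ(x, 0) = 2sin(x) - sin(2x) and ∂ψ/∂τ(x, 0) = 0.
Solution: Separating variables: ψ = Σ [A_n cos(ω_n τ) + B_n sin(ω_n τ)] sin(nx), ω_n = n/2. From ICs: A_1=2, A_2=-1.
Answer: ψ(x, τ) = 2sin(x)cos(τ/2) - sin(2x)cos(τ)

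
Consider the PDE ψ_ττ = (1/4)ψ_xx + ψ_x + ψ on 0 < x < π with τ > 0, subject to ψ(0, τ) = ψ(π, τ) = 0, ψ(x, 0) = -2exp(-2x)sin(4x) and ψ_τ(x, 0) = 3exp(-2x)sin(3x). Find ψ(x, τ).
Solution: Substitute ψ = exp(-2x)u, i.e. u = exp(2x)ψ.
By the product rule, ψ_x = exp(-2x)(u_x - 2u), ψ_xx = exp(-2x)(u_xx - 4u_x + 4u), ψ_ττ = exp(-2x)u_ττ.
Substituting into the PDE and dividing by exp(-2x): u_ττ = (1/4)(u_xx - 4u_x + 4u) + (u_x - 2u) + u.
The lower-order terms cancel, leaving the standard wave equation u_ττ = (1/4)u_xx.
Initial data for u: u(x,0) = exp(2x)ψ(x,0) = -2sin(4x); u_τ(x,0) = exp(2x)ψ_τ(x,0) = 3sin(3x). The boundary conditions carry over: u(0,τ) = u(π,τ) = 0.
Solve for u:
  Using separation of variables u = X(x)T(τ):
  Eigenfunctions: sin(nx), n = 1, 2, 3, ...
  General solution: u(x, τ) = Σ [A_n cos(n τ/2) + B_n sin(n τ/2)] sin(nx)
  From u(x,0) = -2sin(4x): A_4=-2. From u_τ(x,0) = 3sin(3x), using u_τ(x,0) = Σ ω_n B_n sin(nx) with ω_n = n/2: B_3 = 3/(3/2) = 2.
Hence u(x,τ) = 2sin(3x)sin(3τ/2) - 2sin(4x)cos(2τ).
Transform back: ψ(x,τ) = exp(-2x)u(x,τ).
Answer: ψ(x, τ) = 2exp(-2x)sin(3x)sin(3τ/2) - 2exp(-2x)sin(4x)cos(2τ)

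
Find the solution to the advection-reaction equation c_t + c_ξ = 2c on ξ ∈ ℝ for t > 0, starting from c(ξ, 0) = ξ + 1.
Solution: Substitute c = exp(2t)u, i.e. u = exp(-2t)c.
By the product rule, c_t = exp(2t)(u_t + 2u), c_ξ = exp(2t)u_ξ.
Substituting into the PDE and dividing by exp(2t): u_t + 2u + u_ξ = 2u.
The lower-order terms cancel, leaving the standard advection equation u_t + u_ξ = 0.
Initial data for u: u(ξ,0) = c(ξ,0) = ξ + 1.
Solve for u:
  By method of characteristics (waves move right with speed 1):
  Along characteristics ξ - t = const, u is constant, so u(ξ,t) = f(ξ - t) with f = u(·, 0).
Hence u(ξ,t) = -t + ξ + 1.
Transform back: c(ξ,t) = exp(2t)u(ξ,t).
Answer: c(ξ, t) = -texp(2t) + ξexp(2t) + exp(2t)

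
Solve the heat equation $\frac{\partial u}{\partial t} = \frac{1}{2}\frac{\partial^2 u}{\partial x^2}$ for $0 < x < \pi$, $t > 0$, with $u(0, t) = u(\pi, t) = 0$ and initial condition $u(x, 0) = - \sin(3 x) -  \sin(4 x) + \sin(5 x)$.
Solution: Separating variables: $u = \sum c_n e^{-n^2t/2} \sin(nx)$. From $u(x,0) = - \sin(3 x) - \sin(4 x) + \sin(5 x)$: $c_3=-1, c_4=-1, c_5=1$.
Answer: $u(x, t) = - e^{-8 t} \sin(4 x) -  e^{-9 t/2} \sin(3 x) + e^{-25 t/2} \sin(5 x)$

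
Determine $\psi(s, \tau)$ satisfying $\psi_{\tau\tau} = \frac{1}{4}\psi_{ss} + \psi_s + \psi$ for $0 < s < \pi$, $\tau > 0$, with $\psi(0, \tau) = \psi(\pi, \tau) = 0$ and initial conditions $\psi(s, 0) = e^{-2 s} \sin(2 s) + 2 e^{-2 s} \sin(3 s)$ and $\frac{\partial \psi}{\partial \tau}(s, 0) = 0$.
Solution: Substitute $\psi = e^{-2s}u$, i.e. $u = e^{2s}\psi$.
By the product rule, $\psi_s = e^{-2s}(u_s - 2u)$, $\psi_{ss} = e^{-2s}(u_{ss} - 4u_s + 4u)$, $\psi_{\tau\tau} = e^{-2s}u_{\tau\tau}$.
Substituting into the PDE and dividing by $e^{-2s}$: $u_{\tau\tau} = \frac{1}{4}(u_{ss} - 4u_s + 4u) + (u_s - 2u) + u$.
The lower-order terms cancel, leaving the standard wave equation $u_{\tau\tau} = \frac{1}{4}u_{ss}$.
Initial data for $u$: $u(s,0) = e^{2s}\psi(s,0) = \sin(2 s) + 2 \sin(3 s)$; $u_{\tau}(s,0) = e^{2s}\psi_{\tau}(s,0) = 0$. The boundary conditions carry over: $u(0,\tau) = u(\pi,\tau) = 0$.
Solve for $u$:
  Using separation of variables $u = X(s)T(\tau)$:
  Eigenfunctions: $\sin(ns)$, $n = 1, 2, 3, \ldots$
  General solution: $u(s, \tau) = \sum [A_n \cos(n \tau/2) + B_n \sin(n \tau/2)] \sin(ns)$
  From $u(s,0) = \sin(2 s) + 2 \sin(3 s)$: $A_2=1, A_3=2$. From $u_{\tau}(s,0) = 0$: all $B_n = 0$.
Hence $u(s,\tau) = \sin(2 s) \cos(\tau) + 2 \sin(3 s) \cos(3 \tau/2)$.
Transform back: $\psi(s,\tau) = e^{-2s}u(s,\tau)$.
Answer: $\psi(s, \tau) = e^{-2 s} \sin(2 s) \cos(\tau) + 2 e^{-2 s} \sin(3 s) \cos(3 \tau/2)$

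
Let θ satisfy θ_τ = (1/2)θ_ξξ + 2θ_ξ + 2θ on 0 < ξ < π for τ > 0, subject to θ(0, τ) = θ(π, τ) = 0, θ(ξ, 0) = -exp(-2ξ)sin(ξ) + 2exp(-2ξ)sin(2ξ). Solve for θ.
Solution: Substitute θ = exp(-2ξ)u, i.e. u = exp(2ξ)θ.
By the product rule, θ_ξ = exp(-2ξ)(u_ξ - 2u), θ_ξξ = exp(-2ξ)(u_ξξ - 4u_ξ + 4u), θ_τ = exp(-2ξ)u_τ.
Substituting into the PDE and dividing by exp(-2ξ): u_τ = (1/2)(u_ξξ - 4u_ξ + 4u) + 2(u_ξ - 2u) + 2u.
The lower-order terms cancel, leaving the standard heat equation u_τ = (1/2)u_ξξ.
Initial data for u: u(ξ,0) = exp(2ξ)θ(ξ,0) = -sin(ξ) + 2sin(2ξ). The boundary conditions carry over: u(0,τ) = u(π,τ) = 0.
Solve for u:
  Using separation of variables u = X(ξ)G(τ):
  Eigenfunctions: sin(nξ), n = 1, 2, 3, ...
  General solution: u(ξ, τ) = Σ c_n sin(nξ) exp(-n² τ/2)
  Matching u(ξ,0) = -sin(ξ) + 2sin(2ξ) term by term: c_1=-1, c_2=2.
Hence u(ξ,τ) = 2exp(-2τ)sin(2ξ) - exp(-τ/2)sin(ξ).
Transform back: θ(ξ,τ) = exp(-2ξ)u(ξ,τ).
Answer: θ(ξ, τ) = 2exp(-2ξ)exp(-2τ)sin(2ξ) - exp(-2ξ)exp(-τ/2)sin(ξ)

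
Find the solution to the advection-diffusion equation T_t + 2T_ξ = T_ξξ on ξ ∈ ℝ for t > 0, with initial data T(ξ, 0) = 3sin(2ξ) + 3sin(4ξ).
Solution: Change to a moving frame: let η = ξ - 2t, σ = t and write T(ξ,t) = u(η,σ).
By the chain rule T_t = u_σ - 2u_η, T_ξ = u_η, T_ξξ = u_ηη.
Then T_t + 2T_ξ = u_σ: the advection term cancels and the PDE becomes the heat equation u_σ = u_ηη on η ∈ ℝ.
Initial data: u(η,0) = T(η,0) = 3sin(2η) + 3sin(4η).
On η ∈ ℝ each mode satisfies (sin(nη))″ = -n² sin(nη), so exp(-n²σ) sin(nη) solves the heat equation; by superposition u(η,σ) = Σ c_n exp(-n²σ) sin(nη).
Reading off the coefficients: c_2=3, c_4=3, so u(η,σ) = 3exp(-4σ)sin(2η) + 3exp(-16σ)sin(4η).
Substituting back η = ξ - 2t, σ = t: T(ξ,t) = u(ξ - 2t, t).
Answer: T(ξ, t) = -3exp(-4t)sin(4t - 2ξ) - 3exp(-16t)sin(8t - 4ξ)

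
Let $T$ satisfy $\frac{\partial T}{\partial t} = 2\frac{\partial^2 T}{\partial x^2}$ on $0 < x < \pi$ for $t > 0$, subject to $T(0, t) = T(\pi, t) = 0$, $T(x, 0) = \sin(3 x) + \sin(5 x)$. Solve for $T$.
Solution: Using separation of variables $T = X(x)G(t)$:
Eigenfunctions: $\sin(nx)$, $n = 1, 2, 3, \ldots$
General solution: $T(x, t) = \sum c_n \sin(nx) e^{-2n^2 t}$
Matching $T(x,0) = \sin(3 x) + \sin(5 x)$ term by term: $c_3=1, c_5=1$.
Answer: $T(x, t) = e^{-18 t} \sin(3 x) + e^{-50 t} \sin(5 x)$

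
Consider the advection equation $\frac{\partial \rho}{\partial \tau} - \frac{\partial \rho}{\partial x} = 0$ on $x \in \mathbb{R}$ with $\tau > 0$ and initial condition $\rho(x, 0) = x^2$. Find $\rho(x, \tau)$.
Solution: By method of characteristics (waves move left with speed 1):
Along characteristics $x + \tau =$ const, $\rho$ is constant, so $\rho(x,\tau) = f(x + \tau)$ with $f = \rho( \cdot , 0)$.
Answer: $\rho(x, \tau) = \tau^2 + 2 \tau x + x^2$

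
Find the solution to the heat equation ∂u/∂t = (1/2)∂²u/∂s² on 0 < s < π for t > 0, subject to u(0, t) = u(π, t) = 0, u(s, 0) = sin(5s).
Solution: Using separation of variables u = X(s)T(t):
Eigenfunctions: sin(ns), n = 1, 2, 3, ...
General solution: u(s, t) = Σ c_n sin(ns) exp(-n² t/2)
Matching u(s,0) = sin(5s) term by term: c_5=1.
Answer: u(s, t) = exp(-25t/2)sin(5s)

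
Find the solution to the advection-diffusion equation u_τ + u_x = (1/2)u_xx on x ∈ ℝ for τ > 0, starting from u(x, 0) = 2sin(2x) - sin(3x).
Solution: Change to a moving frame: let η = x - τ, σ = τ and write u(x,τ) = w(η,σ).
By the chain rule u_τ = w_σ - w_η, u_x = w_η, u_xx = w_ηη.
Then u_τ + u_x = w_σ: the advection term cancels and the PDE becomes the heat equation w_σ = (1/2)w_ηη on η ∈ ℝ.
Initial data: w(η,0) = u(η,0) = 2sin(2η) - sin(3η).
On η ∈ ℝ each mode satisfies (sin(nη))″ = -n² sin(nη), so exp(-n²σ/2) sin(nη) solves the heat equation; by superposition w(η,σ) = Σ c_n exp(-n²σ/2) sin(nη).
Reading off the coefficients: c_2=2, c_3=-1, so w(η,σ) = 2exp(-2σ)sin(2η) - exp(-9σ/2)sin(3η).
Substituting back η = x - τ, σ = τ: u(x,τ) = w(x - τ, τ).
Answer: u(x, τ) = 2exp(-2τ)sin(2x - 2τ) - exp(-9τ/2)sin(3x - 3τ)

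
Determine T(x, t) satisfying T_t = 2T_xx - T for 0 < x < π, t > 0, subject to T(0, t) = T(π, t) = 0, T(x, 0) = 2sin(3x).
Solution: Substitute T = exp(-t)u.
Then T_t = exp(-t)(u_t - u), T_xx = exp(-t)u_xx; substituting and dividing by exp(-t), the lower-order terms cancel: u_t = 2u_xx (standard heat equation).
Data for u: u(x,0) = T(x,0) = 2sin(3x). The boundary conditions carry over: u(0,t) = u(π,t) = 0.
Separating variables: u = Σ c_n exp(-2n²t) sin(nx). From u(x,0) = 2sin(3x): c_3=2.
So u(x,t) = 2exp(-18t)sin(3x), and T(x,t) = exp(-t)u(x,t).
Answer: T(x, t) = 2exp(-19t)sin(3x)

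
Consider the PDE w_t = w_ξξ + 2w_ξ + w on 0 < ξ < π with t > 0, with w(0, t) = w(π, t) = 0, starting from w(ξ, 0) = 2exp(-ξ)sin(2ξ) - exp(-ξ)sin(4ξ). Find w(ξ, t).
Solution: Substitute w = exp(-ξ)u.
Then w_ξ = exp(-ξ)(u_ξ - u), w_ξξ = exp(-ξ)(u_ξξ - 2u_ξ + u), w_t = exp(-ξ)u_t; substituting and dividing by exp(-ξ), the lower-order terms cancel: u_t = u_ξξ (standard heat equation).
Data for u: u(ξ,0) = exp(ξ)w(ξ,0) = 2sin(2ξ) - sin(4ξ). The boundary conditions carry over: u(0,t) = u(π,t) = 0.
Separating variables: u = Σ c_n exp(-n²t) sin(nξ). From u(ξ,0) = 2sin(2ξ) - sin(4ξ): c_2=2, c_4=-1.
So u(ξ,t) = 2exp(-4t)sin(2ξ) - exp(-16t)sin(4ξ), and w(ξ,t) = exp(-ξ)u(ξ,t).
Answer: w(ξ, t) = 2exp(-4t)exp(-ξ)sin(2ξ) - exp(-16t)exp(-ξ)sin(4ξ)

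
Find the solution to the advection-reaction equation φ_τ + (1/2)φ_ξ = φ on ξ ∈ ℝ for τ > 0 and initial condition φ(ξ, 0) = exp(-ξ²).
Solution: Substitute φ = exp(τ)u.
Then φ_τ = exp(τ)(u_τ + u), φ_ξ = exp(τ)u_ξ; substituting and dividing by exp(τ), the lower-order terms cancel: u_τ + (1/2)u_ξ = 0 (standard advection equation).
Data for u: u(ξ,0) = φ(ξ,0) = exp(-ξ²).
By characteristics (dξ/dτ = 1/2), u(ξ,τ) = f(ξ - (1/2)τ) with f = u(·, 0).
So u(ξ,τ) = exp(-(ξ - τ/2)²), and φ(ξ,τ) = exp(τ)u(ξ,τ).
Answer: φ(ξ, τ) = exp(τ)exp(-(ξ - τ/2)²)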